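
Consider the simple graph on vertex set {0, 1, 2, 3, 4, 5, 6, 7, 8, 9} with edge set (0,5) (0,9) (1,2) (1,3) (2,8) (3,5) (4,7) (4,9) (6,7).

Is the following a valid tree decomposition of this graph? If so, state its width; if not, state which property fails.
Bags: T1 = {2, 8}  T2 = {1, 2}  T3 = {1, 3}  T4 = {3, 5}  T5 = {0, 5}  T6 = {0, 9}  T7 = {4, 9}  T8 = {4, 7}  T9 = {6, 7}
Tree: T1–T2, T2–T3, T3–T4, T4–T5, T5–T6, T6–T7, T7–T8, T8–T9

Yes; width 1.

Every vertex of G appears in some bag (union = {0, 1, 2, 3, 4, 5, 6, 7, 8, 9}); every edge is covered by a bag; and for each vertex v the set of bags containing v is connected in the bag tree. The decomposition is therefore valid. The largest bag has 2 vertices, so the width is 1.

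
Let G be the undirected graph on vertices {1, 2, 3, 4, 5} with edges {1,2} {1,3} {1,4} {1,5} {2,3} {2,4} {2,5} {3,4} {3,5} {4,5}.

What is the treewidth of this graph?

4

A width-4 tree decomposition is:
Bags: B1 = {1, 2, 3, 4, 5}
Tree: (single bag)
A single bag containing all 5 vertices is trivially a valid decomposition of width 4. Conversely, {1, 2, 3, 4, 5} is a clique of size 5, and the vertices of any clique must share a bag in every tree decomposition; so some bag has ≥ 5 vertices and tw(G) ≥ 4. The upper and lower bounds meet at 4, so that is the treewidth.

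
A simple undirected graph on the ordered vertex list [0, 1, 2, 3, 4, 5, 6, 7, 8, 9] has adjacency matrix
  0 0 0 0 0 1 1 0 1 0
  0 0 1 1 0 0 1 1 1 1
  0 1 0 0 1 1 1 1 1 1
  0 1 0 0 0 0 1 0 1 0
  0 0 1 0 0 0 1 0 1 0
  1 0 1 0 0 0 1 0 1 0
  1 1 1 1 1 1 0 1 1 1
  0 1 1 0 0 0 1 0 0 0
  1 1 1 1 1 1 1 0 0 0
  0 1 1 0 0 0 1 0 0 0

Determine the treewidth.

A width-3 tree decomposition is:
Bags: B1 = {2, 5, 6, 8}  B2 = {1, 2, 6, 8}  B3 = {1, 2, 6, 9}  B4 = {1, 3, 6, 8}  B5 = {0, 5, 6, 8}  B6 = {2, 4, 6, 8}  B7 = {1, 2, 6, 7}
Tree: B1–B2, B2–B3, B2–B4, B1–B5, B1–B6, B2–B7
Each bag holds 4 vertices, so the decomposition has width 3, which upper-bounds the treewidth. On the other hand G contains the 4-clique {0, 5, 6, 8}. A clique must lie in a single bag of any decomposition, so no decomposition can have width below 3. Combining the bounds, tw(G) = 3.

3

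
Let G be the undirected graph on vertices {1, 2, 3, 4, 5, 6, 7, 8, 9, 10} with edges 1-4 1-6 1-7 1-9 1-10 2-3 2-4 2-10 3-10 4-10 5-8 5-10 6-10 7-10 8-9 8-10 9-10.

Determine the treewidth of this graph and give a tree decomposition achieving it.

Each bag holds 3 vertices, so the decomposition has width 2, which upper-bounds the treewidth. For the lower bound, the 3 vertices {1, 9, 10} are pairwise adjacent, and any tree decomposition puts a clique entirely inside one bag — forcing width ≥ 2. Therefore the treewidth is 2.

Treewidth 2.
One optimal decomposition is:
Bags: B1 = {1, 4, 10}  B2 = {1, 7, 10}  B3 = {1, 9, 10}  B4 = {8, 9, 10}  B5 = {2, 4, 10}  B6 = {2, 3, 10}  B7 = {5, 8, 10}  B8 = {1, 6, 10}
Tree: B1–B2, B2–B3, B3–B4, B1–B5, B5–B6, B4–B7, B2–B8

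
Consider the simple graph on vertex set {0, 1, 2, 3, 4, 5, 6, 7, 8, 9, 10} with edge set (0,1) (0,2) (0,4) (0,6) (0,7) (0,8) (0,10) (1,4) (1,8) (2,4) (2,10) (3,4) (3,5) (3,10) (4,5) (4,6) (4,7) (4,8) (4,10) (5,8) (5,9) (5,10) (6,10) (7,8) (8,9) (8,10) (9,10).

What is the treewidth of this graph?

3

A width-3 tree decomposition is:
Bags: B1 = {0, 1, 4, 8}  B2 = {0, 4, 8, 10}  B3 = {0, 4, 7, 8}  B4 = {4, 5, 8, 10}  B5 = {3, 4, 5, 10}  B6 = {0, 4, 6, 10}  B7 = {5, 8, 9, 10}  B8 = {0, 2, 4, 10}
Tree: B1–B2, B1–B3, B2–B4, B4–B5, B2–B6, B4–B7, B2–B8
Every bag has size at most 4, so the width is 4 − 1 = 3 and tw(G) ≤ 3. On the other hand G contains the 4-clique {5, 8, 9, 10}. A clique must lie in a single bag of any decomposition, so no decomposition can have width below 3. The upper and lower bounds meet at 3, so that is the treewidth.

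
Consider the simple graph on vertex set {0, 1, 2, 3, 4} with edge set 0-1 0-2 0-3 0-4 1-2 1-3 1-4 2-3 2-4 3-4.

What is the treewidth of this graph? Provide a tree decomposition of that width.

A single bag containing all 5 vertices is trivially a valid decomposition of width 4. On the other hand G contains the 5-clique {0, 1, 2, 3, 4}. A clique must lie in a single bag of any decomposition, so no decomposition can have width below 4. Combining the bounds, tw(G) = 4.

Treewidth 4.
Bags: B1 = {0, 1, 2, 3, 4}
Tree: (single bag)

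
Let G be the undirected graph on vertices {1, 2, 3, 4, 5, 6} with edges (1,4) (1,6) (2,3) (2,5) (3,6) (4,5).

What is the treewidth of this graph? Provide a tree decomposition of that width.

Treewidth 2.
One optimal decomposition is:
Bags: B1 = {1, 3, 6}  B2 = {1, 3, 4}  B3 = {3, 4, 5}  B4 = {2, 3, 5}
Tree: B1–B2, B2–B3, B3–B4

Each bag holds 3 vertices, so the decomposition has width 2, which upper-bounds the treewidth. The edges 3–6–1–4–5–2–3 form a cycle, so G is not a tree and its treewidth is at least 2. Hence tw(G) = 2 exactly.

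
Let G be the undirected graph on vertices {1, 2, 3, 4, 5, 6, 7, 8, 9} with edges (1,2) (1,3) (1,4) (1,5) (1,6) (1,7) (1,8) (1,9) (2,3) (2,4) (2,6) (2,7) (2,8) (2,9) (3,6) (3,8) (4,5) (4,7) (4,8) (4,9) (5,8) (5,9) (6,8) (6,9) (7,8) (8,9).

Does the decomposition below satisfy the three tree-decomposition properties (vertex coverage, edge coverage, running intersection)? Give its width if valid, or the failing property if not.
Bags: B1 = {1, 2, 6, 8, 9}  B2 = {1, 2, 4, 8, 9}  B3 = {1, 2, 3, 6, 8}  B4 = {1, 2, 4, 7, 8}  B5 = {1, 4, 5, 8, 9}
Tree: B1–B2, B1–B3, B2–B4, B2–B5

Vertex coverage: the bags together contain {1, 2, 3, 4, 5, 6, 7, 8, 9}, the full vertex set. Edge coverage: each edge of G has both endpoints in at least one bag. Running intersection: for every vertex, the bags containing it form a connected subtree. All three properties hold, so this is a valid tree decomposition of width max|bag| − 1 = 4, and hence tw(G) ≤ 4.

Yes; width 4.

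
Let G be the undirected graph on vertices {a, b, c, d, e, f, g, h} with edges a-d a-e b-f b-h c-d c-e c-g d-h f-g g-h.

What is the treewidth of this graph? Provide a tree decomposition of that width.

Treewidth 2.
One optimal decomposition is:
Bags: B1 = {a, c, e}  B2 = {a, c, d}  B3 = {c, d, g}  B4 = {d, g, h}  B5 = {f, g, h}  B6 = {b, f, h}
Tree: B1–B2, B2–B3, B3–B4, B4–B5, B5–B6

The largest bag has 3 vertices, giving width 2; this decomposition certifies tw(G) ≤ 2. The edges e–a–d–c–e form a cycle, so G is not a tree and its treewidth is at least 2. The upper and lower bounds meet at 2, so that is the treewidth.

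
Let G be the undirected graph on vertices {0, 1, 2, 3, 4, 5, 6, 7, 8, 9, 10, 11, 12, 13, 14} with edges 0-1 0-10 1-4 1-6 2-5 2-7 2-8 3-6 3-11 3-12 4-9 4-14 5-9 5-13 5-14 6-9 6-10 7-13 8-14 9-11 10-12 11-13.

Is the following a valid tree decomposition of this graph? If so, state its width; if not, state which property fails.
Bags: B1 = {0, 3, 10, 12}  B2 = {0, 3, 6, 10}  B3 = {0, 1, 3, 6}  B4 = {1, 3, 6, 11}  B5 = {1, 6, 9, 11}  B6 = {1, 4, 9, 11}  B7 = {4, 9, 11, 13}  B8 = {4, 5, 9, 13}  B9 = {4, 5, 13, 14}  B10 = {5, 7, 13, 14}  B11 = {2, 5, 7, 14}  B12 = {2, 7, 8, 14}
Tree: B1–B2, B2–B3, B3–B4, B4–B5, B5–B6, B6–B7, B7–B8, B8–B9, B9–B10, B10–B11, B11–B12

Yes; width 3.

Checking the three conditions: (i) the bags cover all of {0, 1, 2, 3, 4, 5, 6, 7, 8, 9, 10, 11, 12, 13, 14}; (ii) for each edge, some bag contains both endpoints; (iii) the bags containing any fixed vertex form a subtree. All hold, so the decomposition is valid with width 4 − 1 = 3.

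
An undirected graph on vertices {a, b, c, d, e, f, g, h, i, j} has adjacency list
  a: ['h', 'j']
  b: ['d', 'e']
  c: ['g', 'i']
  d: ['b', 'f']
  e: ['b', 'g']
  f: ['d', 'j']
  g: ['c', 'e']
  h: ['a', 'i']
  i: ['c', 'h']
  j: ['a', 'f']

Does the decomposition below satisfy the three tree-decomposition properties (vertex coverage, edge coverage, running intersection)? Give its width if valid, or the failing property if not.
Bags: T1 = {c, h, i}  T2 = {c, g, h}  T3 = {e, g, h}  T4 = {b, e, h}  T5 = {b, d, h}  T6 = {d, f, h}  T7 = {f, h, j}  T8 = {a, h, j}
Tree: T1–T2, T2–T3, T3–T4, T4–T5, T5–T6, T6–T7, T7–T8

Checking the three conditions: (i) the bags cover all of {a, b, c, d, e, f, g, h, i, j}; (ii) for each edge, some bag contains both endpoints; (iii) the bags containing any fixed vertex form a subtree. All hold, so the decomposition is valid with width 3 − 1 = 2.

Yes; width 2.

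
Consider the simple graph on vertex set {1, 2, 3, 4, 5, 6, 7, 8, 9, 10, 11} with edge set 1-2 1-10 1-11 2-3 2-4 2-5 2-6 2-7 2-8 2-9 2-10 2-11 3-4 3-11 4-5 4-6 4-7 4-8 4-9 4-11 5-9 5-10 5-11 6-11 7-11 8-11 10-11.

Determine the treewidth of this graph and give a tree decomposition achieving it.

The largest bag has 4 vertices, giving width 3; this decomposition certifies tw(G) ≤ 3. On the other hand G contains the 4-clique {2, 4, 5, 9}. A clique must lie in a single bag of any decomposition, so no decomposition can have width below 3. Combining the bounds, tw(G) = 3.

Treewidth 3.
Bags: B1 = {2, 5, 10, 11}  B2 = {2, 4, 5, 11}  B3 = {2, 4, 7, 11}  B4 = {2, 4, 8, 11}  B5 = {1, 2, 10, 11}  B6 = {2, 4, 6, 11}  B7 = {2, 4, 5, 9}  B8 = {2, 3, 4, 11}
Tree: B1–B2, B2–B3, B2–B4, B1–B5, B2–B6, B2–B7, B6–B8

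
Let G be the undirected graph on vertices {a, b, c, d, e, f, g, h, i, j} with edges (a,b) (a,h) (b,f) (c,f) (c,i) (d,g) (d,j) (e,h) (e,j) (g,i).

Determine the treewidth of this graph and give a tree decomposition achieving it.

Every bag has size at most 3, so the width is 3 − 1 = 2 and tw(G) ≤ 2. Since g–d–j–e–h–a–b–f–c–i–g is a cycle in G, G is not acyclic. Forests are exactly the graphs of treewidth ≤ 1, so tw(G) ≥ 2. Therefore the treewidth is 2.

Treewidth 2.
One optimal decomposition is:
Bags: B1 = {d, g, j}  B2 = {e, g, j}  B3 = {e, g, h}  B4 = {a, g, h}  B5 = {a, b, g}  B6 = {b, f, g}  B7 = {c, f, g}  B8 = {c, g, i}
Tree: B1–B2, B2–B3, B3–B4, B4–B5, B5–B6, B6–B7, B7–B8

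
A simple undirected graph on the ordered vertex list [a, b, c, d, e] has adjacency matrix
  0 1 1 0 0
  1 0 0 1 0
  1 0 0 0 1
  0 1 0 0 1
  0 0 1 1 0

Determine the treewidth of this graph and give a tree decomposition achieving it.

Treewidth 2.
Bags: B1 = {a, c, e}  B2 = {a, b, e}  B3 = {b, d, e}
Tree: B1–B2, B2–B3

Every bag has size at most 3, so the width is 3 − 1 = 2 and tw(G) ≤ 2. Since e–c–a–b–d–e is a cycle in G, G is not acyclic. Forests are exactly the graphs of treewidth ≤ 1, so tw(G) ≥ 2. Hence tw(G) = 2 exactly.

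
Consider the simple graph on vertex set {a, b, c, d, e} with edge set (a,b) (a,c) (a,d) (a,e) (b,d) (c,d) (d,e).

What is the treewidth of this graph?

A width-2 tree decomposition is:
Bags: B1 = {a, b, d}  B2 = {a, d, e}  B3 = {a, c, d}
Tree: B1–B2, B2–B3
Each bag holds 3 vertices, so the decomposition has width 2, which upper-bounds the treewidth. On the other hand G contains the 3-clique {a, d, e}. A clique must lie in a single bag of any decomposition, so no decomposition can have width below 2. Hence tw(G) = 2 exactly.

2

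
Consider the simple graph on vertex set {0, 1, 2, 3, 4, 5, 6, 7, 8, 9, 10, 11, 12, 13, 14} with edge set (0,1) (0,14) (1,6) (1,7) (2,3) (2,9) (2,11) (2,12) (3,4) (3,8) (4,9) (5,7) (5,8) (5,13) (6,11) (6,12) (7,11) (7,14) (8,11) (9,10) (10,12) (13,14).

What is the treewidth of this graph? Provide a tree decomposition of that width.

Treewidth 3.
One such decomposition:
Bags: B1 = {4, 9, 10, 12}  B2 = {2, 4, 9, 12}  B3 = {2, 3, 4, 12}  B4 = {2, 3, 6, 12}  B5 = {2, 3, 6, 11}  B6 = {3, 6, 8, 11}  B7 = {1, 6, 8, 11}  B8 = {1, 7, 8, 11}  B9 = {1, 5, 7, 8}  B10 = {0, 1, 5, 7}  B11 = {0, 5, 7, 14}  B12 = {0, 5, 13, 14}
Tree: B1–B2, B2–B3, B3–B4, B4–B5, B5–B6, B6–B7, B7–B8, B8–B9, B9–B10, B10–B11, B11–B12

Each bag holds 4 vertices, so the decomposition has width 3, which upper-bounds the treewidth. For the lower bound: the 4 vertex sets {4,9,10}, {12}, {2}, {3,6,8,11} are disjoint, each induces a connected subgraph, and every pair is joined by at least one edge of G. Contracting each set to a single vertex therefore yields K_{4} as a minor, and since treewidth is minor-monotone, tw(G) ≥ tw(K_{4}) = 3. Hence tw(G) = 3 exactly.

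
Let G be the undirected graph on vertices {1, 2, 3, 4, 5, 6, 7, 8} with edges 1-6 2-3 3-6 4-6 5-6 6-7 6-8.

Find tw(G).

A width-1 tree decomposition is:
Bags: B1 = {6, 8}  B2 = {6, 7}  B3 = {3, 6}  B4 = {2, 3}  B5 = {4, 6}  B6 = {5, 6}  B7 = {1, 6}
Tree: B1–B2, B1–B3, B3–B4, B1–B5, B2–B6, B1–B7
Each bag holds 2 vertices, so the decomposition has width 1, which upper-bounds the treewidth. Any graph with an edge has treewidth ≥ 1, and G has the edge 6–8. Therefore the treewidth is 1.

1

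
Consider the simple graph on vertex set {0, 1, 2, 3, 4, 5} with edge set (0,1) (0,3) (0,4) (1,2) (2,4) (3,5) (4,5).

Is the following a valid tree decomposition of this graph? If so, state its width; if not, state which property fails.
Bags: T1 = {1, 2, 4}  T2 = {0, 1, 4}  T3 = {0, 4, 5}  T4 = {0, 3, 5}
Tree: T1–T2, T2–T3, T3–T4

Every vertex of G appears in some bag (union = {0, 1, 2, 3, 4, 5}); every edge is covered by a bag; and for each vertex v the set of bags containing v is connected in the bag tree. The decomposition is therefore valid. The largest bag has 3 vertices, so the width is 2.

Yes; width 2.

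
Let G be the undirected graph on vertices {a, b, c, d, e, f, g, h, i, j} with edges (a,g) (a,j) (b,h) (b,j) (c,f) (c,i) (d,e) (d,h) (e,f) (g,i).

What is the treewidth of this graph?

A width-2 tree decomposition is:
Bags: B1 = {a, g, i}  B2 = {a, c, i}  B3 = {a, c, f}  B4 = {a, e, f}  B5 = {a, d, e}  B6 = {a, d, h}  B7 = {a, b, h}  B8 = {a, b, j}
Tree: B1–B2, B2–B3, B3–B4, B4–B5, B5–B6, B6–B7, B7–B8
The largest bag has 3 vertices, giving width 2; this decomposition certifies tw(G) ≤ 2. For the lower bound, G contains the cycle a–g–i–c–f–e–d–h–b–j–a, so G is not a forest; only forests have treewidth ≤ 1, hence tw(G) ≥ 2. Therefore the treewidth is 2.

2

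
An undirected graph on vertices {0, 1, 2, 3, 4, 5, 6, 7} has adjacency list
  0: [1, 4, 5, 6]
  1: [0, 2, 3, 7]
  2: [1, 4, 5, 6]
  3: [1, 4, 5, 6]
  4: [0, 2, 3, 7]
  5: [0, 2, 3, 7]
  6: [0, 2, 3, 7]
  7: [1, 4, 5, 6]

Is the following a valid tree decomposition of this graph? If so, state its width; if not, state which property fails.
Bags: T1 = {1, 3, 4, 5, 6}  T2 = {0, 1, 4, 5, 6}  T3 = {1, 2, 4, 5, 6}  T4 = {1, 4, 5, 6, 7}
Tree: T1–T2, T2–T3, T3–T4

Checking the three conditions: (i) the bags cover all of {0, 1, 2, 3, 4, 5, 6, 7}; (ii) for each edge, some bag contains both endpoints; (iii) the bags containing any fixed vertex form a subtree. All hold, so the decomposition is valid with width 5 − 1 = 4.

Yes; width 4.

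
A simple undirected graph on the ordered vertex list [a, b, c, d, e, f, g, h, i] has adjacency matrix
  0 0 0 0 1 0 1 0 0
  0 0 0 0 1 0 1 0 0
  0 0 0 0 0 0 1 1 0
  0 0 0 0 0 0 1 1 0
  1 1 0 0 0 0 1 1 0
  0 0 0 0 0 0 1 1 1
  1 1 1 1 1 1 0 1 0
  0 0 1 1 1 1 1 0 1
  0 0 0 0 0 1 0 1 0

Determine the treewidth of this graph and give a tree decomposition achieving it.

Treewidth 2.
Bags: B1 = {c, g, h}  B2 = {f, g, h}  B3 = {d, g, h}  B4 = {e, g, h}  B5 = {f, h, i}  B6 = {b, e, g}  B7 = {a, e, g}
Tree: B1–B2, B1–B3, B1–B4, B2–B5, B4–B6, B4–B7

The largest bag has 3 vertices, giving width 2; this decomposition certifies tw(G) ≤ 2. On the other hand G contains the 3-clique {d, g, h}. A clique must lie in a single bag of any decomposition, so no decomposition can have width below 2. Hence tw(G) = 2 exactly.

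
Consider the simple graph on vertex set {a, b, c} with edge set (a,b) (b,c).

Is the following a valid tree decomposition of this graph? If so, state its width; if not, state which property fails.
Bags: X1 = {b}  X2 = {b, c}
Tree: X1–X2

A tree decomposition must satisfy three properties: every vertex lies in some bag; for every edge, both endpoints lie together in some bag; and for every vertex, the bags containing it form a connected subtree. Here vertex a appears in no bag, so the decomposition is invalid.

No — vertex a appears in no bag.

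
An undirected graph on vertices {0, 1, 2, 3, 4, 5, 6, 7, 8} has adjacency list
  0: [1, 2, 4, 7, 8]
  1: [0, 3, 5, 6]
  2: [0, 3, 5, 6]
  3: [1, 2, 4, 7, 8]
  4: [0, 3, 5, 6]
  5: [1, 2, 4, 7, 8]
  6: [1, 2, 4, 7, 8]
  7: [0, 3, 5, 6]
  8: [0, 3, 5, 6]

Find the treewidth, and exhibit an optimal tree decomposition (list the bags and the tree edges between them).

Treewidth 4.
One optimal decomposition is:
Bags: B1 = {0, 2, 3, 5, 6}  B2 = {0, 3, 4, 5, 6}  B3 = {0, 3, 5, 6, 7}  B4 = {0, 1, 3, 5, 6}  B5 = {0, 3, 5, 6, 8}
Tree: B1–B2, B2–B3, B3–B4, B4–B5

Every bag has size at most 5, so the width is 5 − 1 = 4 and tw(G) ≤ 4. For the lower bound: the 5 vertex sets {0,2}, {4,6}, {3,7}, {5}, {1} are disjoint, each induces a connected subgraph, and every pair is joined by at least one edge of G. Contracting each set to a single vertex therefore yields K_{5} as a minor, and since treewidth is minor-monotone, tw(G) ≥ tw(K_{5}) = 4. The upper and lower bounds meet at 4, so that is the treewidth.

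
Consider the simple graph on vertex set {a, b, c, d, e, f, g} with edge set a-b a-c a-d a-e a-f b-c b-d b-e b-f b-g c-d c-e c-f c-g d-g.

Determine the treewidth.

A width-3 tree decomposition is:
Bags: B1 = {b, c, d, g}  B2 = {a, b, c, d}  B3 = {a, b, c, e}  B4 = {a, b, c, f}
Tree: B1–B2, B2–B3, B3–B4
The largest bag has 4 vertices, giving width 3; this decomposition certifies tw(G) ≤ 3. On the other hand G contains the 4-clique {b, c, d, g}. A clique must lie in a single bag of any decomposition, so no decomposition can have width below 3. Combining the bounds, tw(G) = 3.

3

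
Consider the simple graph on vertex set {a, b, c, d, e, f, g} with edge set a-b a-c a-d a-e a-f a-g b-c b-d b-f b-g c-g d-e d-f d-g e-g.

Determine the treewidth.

3

A width-3 tree decomposition is:
Bags: B1 = {a, b, d, f}  B2 = {a, b, d, g}  B3 = {a, b, c, g}  B4 = {a, d, e, g}
Tree: B1–B2, B2–B3, B2–B4
Each bag holds 4 vertices, so the decomposition has width 3, which upper-bounds the treewidth. Conversely, {a, d, e, g} is a clique of size 4, and the vertices of any clique must share a bag in every tree decomposition; so some bag has ≥ 4 vertices and tw(G) ≥ 3. Therefore the treewidth is 3.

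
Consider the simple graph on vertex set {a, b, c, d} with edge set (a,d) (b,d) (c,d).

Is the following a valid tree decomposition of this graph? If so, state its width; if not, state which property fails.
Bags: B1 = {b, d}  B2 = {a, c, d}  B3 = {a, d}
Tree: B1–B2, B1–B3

No — bags containing vertex a are not connected in the tree.

A tree decomposition must satisfy three properties: every vertex lies in some bag; for every edge, both endpoints lie together in some bag; and for every vertex, the bags containing it form a connected subtree. Here bags containing vertex a are not connected in the tree, so the decomposition is invalid.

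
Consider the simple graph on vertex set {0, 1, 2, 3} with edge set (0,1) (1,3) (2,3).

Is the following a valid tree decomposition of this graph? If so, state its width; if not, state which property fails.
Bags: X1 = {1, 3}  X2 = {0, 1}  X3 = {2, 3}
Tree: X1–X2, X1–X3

Every vertex of G appears in some bag (union = {0, 1, 2, 3}); every edge is covered by a bag; and for each vertex v the set of bags containing v is connected in the bag tree. The decomposition is therefore valid. The largest bag has 2 vertices, so the width is 1.

Yes; width 1.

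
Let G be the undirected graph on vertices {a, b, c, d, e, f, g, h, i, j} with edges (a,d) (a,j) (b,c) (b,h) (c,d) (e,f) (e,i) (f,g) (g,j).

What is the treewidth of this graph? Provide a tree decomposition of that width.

Treewidth 1.
Bags: B1 = {b, h}  B2 = {b, c}  B3 = {c, d}  B4 = {a, d}  B5 = {a, j}  B6 = {g, j}  B7 = {f, g}  B8 = {e, f}  B9 = {e, i}
Tree: B1–B2, B2–B3, B3–B4, B4–B5, B5–B6, B6–B7, B7–B8, B8–B9

Each bag holds 2 vertices, so the decomposition has width 1, which upper-bounds the treewidth. Since G has at least one edge (e.g. h–b), it is not an edgeless graph, so tw(G) ≥ 1. The upper and lower bounds meet at 1, so that is the treewidth.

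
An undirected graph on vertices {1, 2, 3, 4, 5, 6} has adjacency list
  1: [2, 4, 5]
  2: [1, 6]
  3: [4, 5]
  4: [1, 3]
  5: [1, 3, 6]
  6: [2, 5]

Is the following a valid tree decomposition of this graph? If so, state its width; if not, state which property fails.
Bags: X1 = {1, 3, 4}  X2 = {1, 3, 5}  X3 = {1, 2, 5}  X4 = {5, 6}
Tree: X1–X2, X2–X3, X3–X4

No — edge (2,6) lies in no bag.

A tree decomposition must satisfy three properties: every vertex lies in some bag; for every edge, both endpoints lie together in some bag; and for every vertex, the bags containing it form a connected subtree. Here edge (2,6) lies in no bag, so the decomposition is invalid.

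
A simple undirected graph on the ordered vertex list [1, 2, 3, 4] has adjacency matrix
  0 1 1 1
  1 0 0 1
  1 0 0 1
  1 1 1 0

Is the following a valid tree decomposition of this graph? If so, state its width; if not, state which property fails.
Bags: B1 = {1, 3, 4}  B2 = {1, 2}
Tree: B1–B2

A tree decomposition must satisfy three properties: every vertex lies in some bag; for every edge, both endpoints lie together in some bag; and for every vertex, the bags containing it form a connected subtree. Here edge (4,2) lies in no bag, so the decomposition is invalid.

No — edge (4,2) lies in no bag.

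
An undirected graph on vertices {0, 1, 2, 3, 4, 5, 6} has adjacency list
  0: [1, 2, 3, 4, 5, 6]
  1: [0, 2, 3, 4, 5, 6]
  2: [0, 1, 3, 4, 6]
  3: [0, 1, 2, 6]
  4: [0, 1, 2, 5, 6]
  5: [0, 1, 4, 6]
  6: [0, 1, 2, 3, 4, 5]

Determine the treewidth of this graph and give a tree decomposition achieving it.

Treewidth 4.
One such decomposition:
Bags: B1 = {0, 1, 2, 4, 6}  B2 = {0, 1, 4, 5, 6}  B3 = {0, 1, 2, 3, 6}
Tree: B1–B2, B1–B3

Every bag has size at most 5, so the width is 5 − 1 = 4 and tw(G) ≤ 4. Conversely, {0, 1, 2, 3, 6} is a clique of size 5, and the vertices of any clique must share a bag in every tree decomposition; so some bag has ≥ 5 vertices and tw(G) ≥ 4. Therefore the treewidth is 4.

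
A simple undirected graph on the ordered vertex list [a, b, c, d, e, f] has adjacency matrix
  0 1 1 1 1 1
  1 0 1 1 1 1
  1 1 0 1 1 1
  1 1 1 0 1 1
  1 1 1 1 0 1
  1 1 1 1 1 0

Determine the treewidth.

5

A width-5 tree decomposition is:
Bags: B1 = {a, b, c, d, e, f}
Tree: (single bag)
With just one bag of size 6, the width is 6 − 1 = 5, so tw(G) ≤ 5. For the lower bound, the 6 vertices {a, b, c, d, e, f} are pairwise adjacent, and any tree decomposition puts a clique entirely inside one bag — forcing width ≥ 5. Therefore the treewidth is 5.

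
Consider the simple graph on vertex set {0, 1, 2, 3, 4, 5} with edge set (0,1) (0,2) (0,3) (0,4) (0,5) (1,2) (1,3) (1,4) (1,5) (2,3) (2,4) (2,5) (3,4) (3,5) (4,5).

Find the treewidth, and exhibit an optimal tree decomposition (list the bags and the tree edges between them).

Treewidth 5.
One such decomposition:
Bags: B1 = {0, 1, 2, 3, 4, 5}
Tree: (single bag)

A single bag containing all 6 vertices is trivially a valid decomposition of width 5. On the other hand G contains the 6-clique {0, 1, 2, 3, 4, 5}. A clique must lie in a single bag of any decomposition, so no decomposition can have width below 5. The upper and lower bounds meet at 5, so that is the treewidth.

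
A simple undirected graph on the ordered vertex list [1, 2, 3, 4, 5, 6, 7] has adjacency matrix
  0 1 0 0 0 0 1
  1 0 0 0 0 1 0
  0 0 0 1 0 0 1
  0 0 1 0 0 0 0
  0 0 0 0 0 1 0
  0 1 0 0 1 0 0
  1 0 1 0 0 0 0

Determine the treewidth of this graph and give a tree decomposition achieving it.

The largest bag has 2 vertices, giving width 1; this decomposition certifies tw(G) ≤ 1. Since G has at least one edge (e.g. 4–3), it is not an edgeless graph, so tw(G) ≥ 1. Therefore the treewidth is 1.

Treewidth 1.
One optimal decomposition is:
Bags: B1 = {3, 4}  B2 = {3, 7}  B3 = {1, 7}  B4 = {1, 2}  B5 = {2, 6}  B6 = {5, 6}
Tree: B1–B2, B2–B3, B3–B4, B4–B5, B5–B6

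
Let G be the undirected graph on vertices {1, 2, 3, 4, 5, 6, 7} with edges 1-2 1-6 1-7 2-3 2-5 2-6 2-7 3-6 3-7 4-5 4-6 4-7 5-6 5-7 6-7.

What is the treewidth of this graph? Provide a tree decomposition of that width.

Each bag holds 4 vertices, so the decomposition has width 3, which upper-bounds the treewidth. Conversely, {1, 2, 6, 7} is a clique of size 4, and the vertices of any clique must share a bag in every tree decomposition; so some bag has ≥ 4 vertices and tw(G) ≥ 3. Therefore the treewidth is 3.

Treewidth 3.
One such decomposition:
Bags: B1 = {2, 3, 6, 7}  B2 = {2, 5, 6, 7}  B3 = {1, 2, 6, 7}  B4 = {4, 5, 6, 7}
Tree: B1–B2, B1–B3, B2–B4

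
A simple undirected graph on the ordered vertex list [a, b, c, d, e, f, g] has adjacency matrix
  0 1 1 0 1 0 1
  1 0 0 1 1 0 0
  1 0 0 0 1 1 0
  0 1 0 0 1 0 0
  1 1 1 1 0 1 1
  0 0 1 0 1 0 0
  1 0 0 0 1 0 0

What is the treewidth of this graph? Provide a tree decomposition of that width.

Each bag holds 3 vertices, so the decomposition has width 2, which upper-bounds the treewidth. On the other hand G contains the 3-clique {b, d, e}. A clique must lie in a single bag of any decomposition, so no decomposition can have width below 2. Combining the bounds, tw(G) = 2.

Treewidth 2.
One optimal decomposition is:
Bags: B1 = {a, c, e}  B2 = {a, b, e}  B3 = {a, e, g}  B4 = {b, d, e}  B5 = {c, e, f}
Tree: B1–B2, B1–B3, B2–B4, B1–B5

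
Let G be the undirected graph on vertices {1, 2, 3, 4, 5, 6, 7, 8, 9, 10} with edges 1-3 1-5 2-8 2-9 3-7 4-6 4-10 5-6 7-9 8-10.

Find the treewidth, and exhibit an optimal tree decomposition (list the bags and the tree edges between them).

The largest bag has 3 vertices, giving width 2; this decomposition certifies tw(G) ≤ 2. Since 2–8–10–4–6–5–1–3–7–9–2 is a cycle in G, G is not acyclic. Forests are exactly the graphs of treewidth ≤ 1, so tw(G) ≥ 2. Combining the bounds, tw(G) = 2.

Treewidth 2.
One such decomposition:
Bags: B1 = {2, 8, 10}  B2 = {2, 4, 10}  B3 = {2, 4, 6}  B4 = {2, 5, 6}  B5 = {1, 2, 5}  B6 = {1, 2, 3}  B7 = {2, 3, 7}  B8 = {2, 7, 9}
Tree: B1–B2, B2–B3, B3–B4, B4–B5, B5–B6, B6–B7, B7–B8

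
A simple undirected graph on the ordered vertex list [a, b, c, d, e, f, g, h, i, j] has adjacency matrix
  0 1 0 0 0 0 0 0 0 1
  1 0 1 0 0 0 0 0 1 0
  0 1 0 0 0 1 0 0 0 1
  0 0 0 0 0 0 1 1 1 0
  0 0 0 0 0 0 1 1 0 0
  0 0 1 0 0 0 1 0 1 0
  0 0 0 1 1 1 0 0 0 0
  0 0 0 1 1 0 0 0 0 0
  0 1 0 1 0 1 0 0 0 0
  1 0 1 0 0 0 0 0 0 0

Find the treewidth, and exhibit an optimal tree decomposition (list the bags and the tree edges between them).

Treewidth 2.
Bags: B1 = {a, c, j}  B2 = {a, b, c}  B3 = {b, c, f}  B4 = {b, f, i}  B5 = {f, g, i}  B6 = {d, g, i}  B7 = {d, e, g}  B8 = {d, e, h}
Tree: B1–B2, B2–B3, B3–B4, B4–B5, B5–B6, B6–B7, B7–B8

The largest bag has 3 vertices, giving width 2; this decomposition certifies tw(G) ≤ 2. For the lower bound, G contains the cycle j–a–b–c–j, so G is not a forest; only forests have treewidth ≤ 1, hence tw(G) ≥ 2. Therefore the treewidth is 2.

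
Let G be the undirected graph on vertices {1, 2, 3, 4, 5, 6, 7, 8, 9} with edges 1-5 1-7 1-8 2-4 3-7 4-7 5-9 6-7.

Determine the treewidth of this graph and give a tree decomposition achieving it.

Treewidth 1.
Bags: B1 = {1, 5}  B2 = {1, 7}  B3 = {6, 7}  B4 = {5, 9}  B5 = {1, 8}  B6 = {4, 7}  B7 = {2, 4}  B8 = {3, 7}
Tree: B1–B2, B2–B3, B1–B4, B1–B5, B2–B6, B6–B7, B2–B8

Every bag has size at most 2, so the width is 2 − 1 = 1 and tw(G) ≤ 1. Since G has at least one edge (e.g. 5–1), it is not an edgeless graph, so tw(G) ≥ 1. Hence tw(G) = 1 exactly.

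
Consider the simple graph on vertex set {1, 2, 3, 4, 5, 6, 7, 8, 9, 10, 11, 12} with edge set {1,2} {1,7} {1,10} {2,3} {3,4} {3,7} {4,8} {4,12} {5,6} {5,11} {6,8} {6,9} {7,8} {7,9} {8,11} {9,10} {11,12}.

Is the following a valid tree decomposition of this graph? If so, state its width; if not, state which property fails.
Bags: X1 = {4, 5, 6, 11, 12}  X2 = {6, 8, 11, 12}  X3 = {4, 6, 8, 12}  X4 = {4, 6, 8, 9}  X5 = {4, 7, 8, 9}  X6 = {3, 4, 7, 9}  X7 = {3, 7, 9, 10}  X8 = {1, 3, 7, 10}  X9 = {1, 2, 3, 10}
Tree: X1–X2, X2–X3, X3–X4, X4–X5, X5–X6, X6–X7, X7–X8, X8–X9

A tree decomposition must satisfy three properties: every vertex lies in some bag; for every edge, both endpoints lie together in some bag; and for every vertex, the bags containing it form a connected subtree. Here bags containing vertex 4 are not connected in the tree, so the decomposition is invalid.

No — bags containing vertex 4 are not connected in the tree.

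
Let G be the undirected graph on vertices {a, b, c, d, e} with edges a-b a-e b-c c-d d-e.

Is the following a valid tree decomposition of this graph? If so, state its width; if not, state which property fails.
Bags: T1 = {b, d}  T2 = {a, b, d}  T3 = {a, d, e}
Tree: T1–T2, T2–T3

No — vertex c appears in no bag.

A tree decomposition must satisfy three properties: every vertex lies in some bag; for every edge, both endpoints lie together in some bag; and for every vertex, the bags containing it form a connected subtree. Here vertex c appears in no bag, so the decomposition is invalid.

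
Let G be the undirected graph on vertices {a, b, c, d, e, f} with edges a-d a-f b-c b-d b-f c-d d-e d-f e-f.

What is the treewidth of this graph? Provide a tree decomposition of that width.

The largest bag has 3 vertices, giving width 2; this decomposition certifies tw(G) ≤ 2. For the lower bound, the 3 vertices {b, c, d} are pairwise adjacent, and any tree decomposition puts a clique entirely inside one bag — forcing width ≥ 2. The upper and lower bounds meet at 2, so that is the treewidth.

Treewidth 2.
One such decomposition:
Bags: B1 = {a, d, f}  B2 = {b, d, f}  B3 = {b, c, d}  B4 = {d, e, f}
Tree: B1–B2, B2–B3, B1–B4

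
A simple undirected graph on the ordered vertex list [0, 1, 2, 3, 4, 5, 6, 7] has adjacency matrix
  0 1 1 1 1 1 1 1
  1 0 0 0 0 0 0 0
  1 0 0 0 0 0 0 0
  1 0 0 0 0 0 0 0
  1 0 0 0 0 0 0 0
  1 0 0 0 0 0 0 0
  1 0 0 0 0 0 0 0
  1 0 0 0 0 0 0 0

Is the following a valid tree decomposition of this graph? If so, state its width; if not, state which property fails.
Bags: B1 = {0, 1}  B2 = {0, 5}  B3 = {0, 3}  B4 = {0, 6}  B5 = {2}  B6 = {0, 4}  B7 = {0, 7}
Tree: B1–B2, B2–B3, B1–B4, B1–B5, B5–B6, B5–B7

A tree decomposition must satisfy three properties: every vertex lies in some bag; for every edge, both endpoints lie together in some bag; and for every vertex, the bags containing it form a connected subtree. Here edge (0,2) lies in no bag, so the decomposition is invalid.

No — edge (0,2) lies in no bag.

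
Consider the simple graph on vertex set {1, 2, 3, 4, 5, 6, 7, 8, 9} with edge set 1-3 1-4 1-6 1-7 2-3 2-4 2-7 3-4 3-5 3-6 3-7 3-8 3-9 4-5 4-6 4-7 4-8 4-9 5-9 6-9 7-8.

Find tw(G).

3

A width-3 tree decomposition is:
Bags: B1 = {2, 3, 4, 7}  B2 = {1, 3, 4, 7}  B3 = {3, 4, 7, 8}  B4 = {1, 3, 4, 6}  B5 = {3, 4, 6, 9}  B6 = {3, 4, 5, 9}
Tree: B1–B2, B2–B3, B2–B4, B4–B5, B5–B6
The largest bag has 4 vertices, giving width 3; this decomposition certifies tw(G) ≤ 3. For the lower bound, the 4 vertices {3, 4, 5, 9} are pairwise adjacent, and any tree decomposition puts a clique entirely inside one bag — forcing width ≥ 3. Therefore the treewidth is 3.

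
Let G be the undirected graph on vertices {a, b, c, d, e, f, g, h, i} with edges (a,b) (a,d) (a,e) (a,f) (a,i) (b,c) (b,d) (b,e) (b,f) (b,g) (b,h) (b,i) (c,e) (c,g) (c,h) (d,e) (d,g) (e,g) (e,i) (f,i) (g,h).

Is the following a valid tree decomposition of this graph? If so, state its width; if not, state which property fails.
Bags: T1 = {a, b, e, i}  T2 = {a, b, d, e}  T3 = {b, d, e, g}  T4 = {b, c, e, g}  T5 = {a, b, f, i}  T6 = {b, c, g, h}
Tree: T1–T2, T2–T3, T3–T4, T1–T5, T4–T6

Yes; width 3.

Every vertex of G appears in some bag (union = {a, b, c, d, e, f, g, h, i}); every edge is covered by a bag; and for each vertex v the set of bags containing v is connected in the bag tree. The decomposition is therefore valid. The largest bag has 4 vertices, so the width is 3.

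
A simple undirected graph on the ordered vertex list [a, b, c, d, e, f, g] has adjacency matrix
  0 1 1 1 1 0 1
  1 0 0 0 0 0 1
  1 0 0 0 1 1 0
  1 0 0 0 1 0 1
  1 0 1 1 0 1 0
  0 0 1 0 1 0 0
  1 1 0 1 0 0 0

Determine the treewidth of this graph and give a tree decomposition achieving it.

The largest bag has 3 vertices, giving width 2; this decomposition certifies tw(G) ≤ 2. Conversely, {a, d, g} is a clique of size 3, and the vertices of any clique must share a bag in every tree decomposition; so some bag has ≥ 3 vertices and tw(G) ≥ 2. Hence tw(G) = 2 exactly.

Treewidth 2.
One such decomposition:
Bags: B1 = {a, d, e}  B2 = {a, c, e}  B3 = {c, e, f}  B4 = {a, d, g}  B5 = {a, b, g}
Tree: B1–B2, B2–B3, B1–B4, B4–B5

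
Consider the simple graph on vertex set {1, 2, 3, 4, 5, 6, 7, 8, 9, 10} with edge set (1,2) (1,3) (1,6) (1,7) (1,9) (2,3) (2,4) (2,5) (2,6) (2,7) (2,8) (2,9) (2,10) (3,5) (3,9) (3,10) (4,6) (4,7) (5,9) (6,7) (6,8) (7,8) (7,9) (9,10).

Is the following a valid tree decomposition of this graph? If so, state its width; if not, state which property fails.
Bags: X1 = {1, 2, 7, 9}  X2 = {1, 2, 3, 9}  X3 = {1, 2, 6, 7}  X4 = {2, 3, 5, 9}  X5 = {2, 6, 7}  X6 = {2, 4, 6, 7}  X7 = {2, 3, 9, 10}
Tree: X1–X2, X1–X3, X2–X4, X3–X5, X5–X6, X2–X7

A tree decomposition must satisfy three properties: every vertex lies in some bag; for every edge, both endpoints lie together in some bag; and for every vertex, the bags containing it form a connected subtree. Here vertex 8 appears in no bag, so the decomposition is invalid.

No — vertex 8 appears in no bag.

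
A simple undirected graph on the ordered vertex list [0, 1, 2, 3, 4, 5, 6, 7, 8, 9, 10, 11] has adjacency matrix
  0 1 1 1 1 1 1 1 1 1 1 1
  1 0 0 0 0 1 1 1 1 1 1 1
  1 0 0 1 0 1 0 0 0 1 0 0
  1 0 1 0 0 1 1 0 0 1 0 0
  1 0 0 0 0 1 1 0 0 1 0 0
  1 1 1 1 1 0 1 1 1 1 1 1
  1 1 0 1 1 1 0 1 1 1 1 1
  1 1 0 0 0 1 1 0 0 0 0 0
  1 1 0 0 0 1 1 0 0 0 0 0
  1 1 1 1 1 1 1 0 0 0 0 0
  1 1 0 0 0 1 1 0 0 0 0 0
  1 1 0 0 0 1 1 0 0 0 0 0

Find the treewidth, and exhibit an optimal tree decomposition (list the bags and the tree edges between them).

Treewidth 4.
One optimal decomposition is:
Bags: B1 = {0, 1, 5, 6, 9}  B2 = {0, 1, 5, 6, 7}  B3 = {0, 1, 5, 6, 10}  B4 = {0, 3, 5, 6, 9}  B5 = {0, 4, 5, 6, 9}  B6 = {0, 1, 5, 6, 8}  B7 = {0, 1, 5, 6, 11}  B8 = {0, 2, 3, 5, 9}
Tree: B1–B2, B1–B3, B1–B4, B1–B5, B1–B6, B2–B7, B4–B8

The largest bag has 5 vertices, giving width 4; this decomposition certifies tw(G) ≤ 4. For the lower bound, the 5 vertices {0, 2, 3, 5, 9} are pairwise adjacent, and any tree decomposition puts a clique entirely inside one bag — forcing width ≥ 4. Combining the bounds, tw(G) = 4.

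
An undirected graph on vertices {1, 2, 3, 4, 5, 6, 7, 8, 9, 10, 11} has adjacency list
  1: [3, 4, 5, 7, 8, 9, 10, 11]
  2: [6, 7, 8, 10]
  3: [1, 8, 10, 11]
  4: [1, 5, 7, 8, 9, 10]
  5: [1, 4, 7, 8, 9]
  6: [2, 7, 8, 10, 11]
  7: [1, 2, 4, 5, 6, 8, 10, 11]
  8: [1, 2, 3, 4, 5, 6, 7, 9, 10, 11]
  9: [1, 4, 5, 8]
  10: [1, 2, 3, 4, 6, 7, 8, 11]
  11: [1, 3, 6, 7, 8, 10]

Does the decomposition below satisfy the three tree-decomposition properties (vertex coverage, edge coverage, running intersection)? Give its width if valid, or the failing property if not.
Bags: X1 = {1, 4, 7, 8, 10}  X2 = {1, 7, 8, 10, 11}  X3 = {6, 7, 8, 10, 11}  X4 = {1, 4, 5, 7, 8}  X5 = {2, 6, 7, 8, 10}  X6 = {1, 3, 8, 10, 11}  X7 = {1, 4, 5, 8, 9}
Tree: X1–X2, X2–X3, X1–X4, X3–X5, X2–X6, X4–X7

Checking the three conditions: (i) the bags cover all of {1, 2, 3, 4, 5, 6, 7, 8, 9, 10, 11}; (ii) for each edge, some bag contains both endpoints; (iii) the bags containing any fixed vertex form a subtree. All hold, so the decomposition is valid with width 5 − 1 = 4.

Yes; width 4.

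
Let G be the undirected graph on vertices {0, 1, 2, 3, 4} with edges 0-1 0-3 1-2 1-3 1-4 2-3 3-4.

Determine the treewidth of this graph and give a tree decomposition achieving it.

Every bag has size at most 3, so the width is 3 − 1 = 2 and tw(G) ≤ 2. Conversely, {0, 1, 3} is a clique of size 3, and the vertices of any clique must share a bag in every tree decomposition; so some bag has ≥ 3 vertices and tw(G) ≥ 2. Combining the bounds, tw(G) = 2.

Treewidth 2.
One such decomposition:
Bags: B1 = {0, 1, 3}  B2 = {1, 3, 4}  B3 = {1, 2, 3}
Tree: B1–B2, B1–B3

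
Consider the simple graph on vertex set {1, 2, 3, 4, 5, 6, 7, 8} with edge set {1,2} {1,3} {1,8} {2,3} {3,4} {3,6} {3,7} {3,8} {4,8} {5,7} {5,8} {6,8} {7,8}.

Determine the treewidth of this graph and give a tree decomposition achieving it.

The largest bag has 3 vertices, giving width 2; this decomposition certifies tw(G) ≤ 2. On the other hand G contains the 3-clique {1, 3, 8}. A clique must lie in a single bag of any decomposition, so no decomposition can have width below 2. Hence tw(G) = 2 exactly.

Treewidth 2.
Bags: B1 = {3, 7, 8}  B2 = {3, 4, 8}  B3 = {1, 3, 8}  B4 = {3, 6, 8}  B5 = {1, 2, 3}  B6 = {5, 7, 8}
Tree: B1–B2, B1–B3, B3–B4, B3–B5, B1–B6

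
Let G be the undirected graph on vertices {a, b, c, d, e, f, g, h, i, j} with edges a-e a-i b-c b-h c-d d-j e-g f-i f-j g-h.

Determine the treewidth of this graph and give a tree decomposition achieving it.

Every bag has size at most 3, so the width is 3 − 1 = 2 and tw(G) ≤ 2. Since a–i–f–j–d–c–b–h–g–e–a is a cycle in G, G is not acyclic. Forests are exactly the graphs of treewidth ≤ 1, so tw(G) ≥ 2. Therefore the treewidth is 2.

Treewidth 2.
One optimal decomposition is:
Bags: B1 = {a, f, i}  B2 = {a, f, j}  B3 = {a, d, j}  B4 = {a, c, d}  B5 = {a, b, c}  B6 = {a, b, h}  B7 = {a, g, h}  B8 = {a, e, g}
Tree: B1–B2, B2–B3, B3–B4, B4–B5, B5–B6, B6–B7, B7–B8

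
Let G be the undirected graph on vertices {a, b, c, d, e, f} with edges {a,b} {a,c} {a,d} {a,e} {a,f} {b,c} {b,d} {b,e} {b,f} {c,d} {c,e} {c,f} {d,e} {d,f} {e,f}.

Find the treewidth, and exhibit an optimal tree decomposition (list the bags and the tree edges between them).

With just one bag of size 6, the width is 6 − 1 = 5, so tw(G) ≤ 5. On the other hand G contains the 6-clique {a, b, c, d, e, f}. A clique must lie in a single bag of any decomposition, so no decomposition can have width below 5. Combining the bounds, tw(G) = 5.

Treewidth 5.
Bags: B1 = {a, b, c, d, e, f}
Tree: (single bag)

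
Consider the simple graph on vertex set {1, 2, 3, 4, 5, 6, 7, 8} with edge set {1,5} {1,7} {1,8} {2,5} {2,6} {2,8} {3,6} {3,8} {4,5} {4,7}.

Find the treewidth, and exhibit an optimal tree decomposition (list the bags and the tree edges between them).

Each bag holds 3 vertices, so the decomposition has width 2, which upper-bounds the treewidth. The edges 7–4–5–1–7 form a cycle, so G is not a tree and its treewidth is at least 2. Hence tw(G) = 2 exactly.

Treewidth 2.
One optimal decomposition is:
Bags: B1 = {1, 4, 7}  B2 = {1, 4, 5}  B3 = {1, 5, 8}  B4 = {2, 5, 8}  B5 = {2, 3, 8}  B6 = {2, 3, 6}
Tree: B1–B2, B2–B3, B3–B4, B4–B5, B5–B6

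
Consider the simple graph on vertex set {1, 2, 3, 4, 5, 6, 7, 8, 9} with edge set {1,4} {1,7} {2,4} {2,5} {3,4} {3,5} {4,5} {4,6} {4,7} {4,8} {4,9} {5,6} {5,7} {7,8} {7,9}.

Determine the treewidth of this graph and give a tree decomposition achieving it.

Treewidth 2.
One optimal decomposition is:
Bags: B1 = {1, 4, 7}  B2 = {4, 5, 7}  B3 = {3, 4, 5}  B4 = {4, 7, 8}  B5 = {4, 7, 9}  B6 = {2, 4, 5}  B7 = {4, 5, 6}
Tree: B1–B2, B2–B3, B2–B4, B1–B5, B3–B6, B6–B7

The largest bag has 3 vertices, giving width 2; this decomposition certifies tw(G) ≤ 2. On the other hand G contains the 3-clique {4, 7, 8}. A clique must lie in a single bag of any decomposition, so no decomposition can have width below 2. The upper and lower bounds meet at 2, so that is the treewidth.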